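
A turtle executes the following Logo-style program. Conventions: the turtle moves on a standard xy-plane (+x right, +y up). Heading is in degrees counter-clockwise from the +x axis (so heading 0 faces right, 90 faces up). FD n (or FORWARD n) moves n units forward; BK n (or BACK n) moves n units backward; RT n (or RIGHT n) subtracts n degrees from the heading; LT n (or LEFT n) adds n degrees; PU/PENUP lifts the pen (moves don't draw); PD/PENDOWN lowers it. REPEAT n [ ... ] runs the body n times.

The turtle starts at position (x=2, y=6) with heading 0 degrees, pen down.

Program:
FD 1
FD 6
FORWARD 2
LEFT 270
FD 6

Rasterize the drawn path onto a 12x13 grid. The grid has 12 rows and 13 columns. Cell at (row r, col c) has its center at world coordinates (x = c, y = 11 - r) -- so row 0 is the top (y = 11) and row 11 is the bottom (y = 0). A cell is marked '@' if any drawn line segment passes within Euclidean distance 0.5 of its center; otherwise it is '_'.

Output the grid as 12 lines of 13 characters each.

Segment 0: (2,6) -> (3,6)
Segment 1: (3,6) -> (9,6)
Segment 2: (9,6) -> (11,6)
Segment 3: (11,6) -> (11,0)

Answer: _____________
_____________
_____________
_____________
_____________
__@@@@@@@@@@_
___________@_
___________@_
___________@_
___________@_
___________@_
___________@_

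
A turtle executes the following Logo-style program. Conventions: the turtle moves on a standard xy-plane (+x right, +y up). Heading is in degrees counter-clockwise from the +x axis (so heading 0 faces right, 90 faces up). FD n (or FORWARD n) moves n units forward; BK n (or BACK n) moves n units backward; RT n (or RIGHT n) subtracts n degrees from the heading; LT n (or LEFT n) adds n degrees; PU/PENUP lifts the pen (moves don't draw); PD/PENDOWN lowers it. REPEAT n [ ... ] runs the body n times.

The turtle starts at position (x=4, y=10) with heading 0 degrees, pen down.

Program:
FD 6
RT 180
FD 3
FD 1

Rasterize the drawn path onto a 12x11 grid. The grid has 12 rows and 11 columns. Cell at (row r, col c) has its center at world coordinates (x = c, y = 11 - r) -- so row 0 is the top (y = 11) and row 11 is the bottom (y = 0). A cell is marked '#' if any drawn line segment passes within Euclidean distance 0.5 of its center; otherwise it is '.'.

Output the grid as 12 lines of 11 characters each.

Segment 0: (4,10) -> (10,10)
Segment 1: (10,10) -> (7,10)
Segment 2: (7,10) -> (6,10)

Answer: ...........
....#######
...........
...........
...........
...........
...........
...........
...........
...........
...........
...........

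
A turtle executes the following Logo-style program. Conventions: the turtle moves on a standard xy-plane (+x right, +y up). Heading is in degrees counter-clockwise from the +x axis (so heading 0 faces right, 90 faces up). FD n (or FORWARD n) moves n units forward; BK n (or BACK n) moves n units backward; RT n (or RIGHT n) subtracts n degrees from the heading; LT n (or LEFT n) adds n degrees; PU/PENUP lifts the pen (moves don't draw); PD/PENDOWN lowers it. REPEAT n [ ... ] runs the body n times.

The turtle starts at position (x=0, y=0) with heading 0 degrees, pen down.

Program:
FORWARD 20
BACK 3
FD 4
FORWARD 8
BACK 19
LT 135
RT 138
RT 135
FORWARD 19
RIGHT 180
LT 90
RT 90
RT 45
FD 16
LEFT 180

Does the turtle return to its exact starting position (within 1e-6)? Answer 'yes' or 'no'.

Answer: no

Derivation:
Executing turtle program step by step:
Start: pos=(0,0), heading=0, pen down
FD 20: (0,0) -> (20,0) [heading=0, draw]
BK 3: (20,0) -> (17,0) [heading=0, draw]
FD 4: (17,0) -> (21,0) [heading=0, draw]
FD 8: (21,0) -> (29,0) [heading=0, draw]
BK 19: (29,0) -> (10,0) [heading=0, draw]
LT 135: heading 0 -> 135
RT 138: heading 135 -> 357
RT 135: heading 357 -> 222
FD 19: (10,0) -> (-4.12,-12.713) [heading=222, draw]
RT 180: heading 222 -> 42
LT 90: heading 42 -> 132
RT 90: heading 132 -> 42
RT 45: heading 42 -> 357
FD 16: (-4.12,-12.713) -> (11.858,-13.551) [heading=357, draw]
LT 180: heading 357 -> 177
Final: pos=(11.858,-13.551), heading=177, 7 segment(s) drawn

Start position: (0, 0)
Final position: (11.858, -13.551)
Distance = 18.007; >= 1e-6 -> NOT closed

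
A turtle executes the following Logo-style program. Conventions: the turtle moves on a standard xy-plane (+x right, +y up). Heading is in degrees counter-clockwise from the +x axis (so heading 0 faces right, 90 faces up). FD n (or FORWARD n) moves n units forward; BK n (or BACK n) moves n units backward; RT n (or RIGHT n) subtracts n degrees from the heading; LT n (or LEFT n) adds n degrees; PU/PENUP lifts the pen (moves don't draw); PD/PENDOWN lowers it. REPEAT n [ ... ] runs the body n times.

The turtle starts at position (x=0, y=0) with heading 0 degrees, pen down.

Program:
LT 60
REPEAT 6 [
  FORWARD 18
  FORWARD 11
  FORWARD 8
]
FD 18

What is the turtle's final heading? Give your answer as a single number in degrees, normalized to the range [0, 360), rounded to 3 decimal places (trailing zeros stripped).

Answer: 60

Derivation:
Executing turtle program step by step:
Start: pos=(0,0), heading=0, pen down
LT 60: heading 0 -> 60
REPEAT 6 [
  -- iteration 1/6 --
  FD 18: (0,0) -> (9,15.588) [heading=60, draw]
  FD 11: (9,15.588) -> (14.5,25.115) [heading=60, draw]
  FD 8: (14.5,25.115) -> (18.5,32.043) [heading=60, draw]
  -- iteration 2/6 --
  FD 18: (18.5,32.043) -> (27.5,47.631) [heading=60, draw]
  FD 11: (27.5,47.631) -> (33,57.158) [heading=60, draw]
  FD 8: (33,57.158) -> (37,64.086) [heading=60, draw]
  -- iteration 3/6 --
  FD 18: (37,64.086) -> (46,79.674) [heading=60, draw]
  FD 11: (46,79.674) -> (51.5,89.201) [heading=60, draw]
  FD 8: (51.5,89.201) -> (55.5,96.129) [heading=60, draw]
  -- iteration 4/6 --
  FD 18: (55.5,96.129) -> (64.5,111.717) [heading=60, draw]
  FD 11: (64.5,111.717) -> (70,121.244) [heading=60, draw]
  FD 8: (70,121.244) -> (74,128.172) [heading=60, draw]
  -- iteration 5/6 --
  FD 18: (74,128.172) -> (83,143.76) [heading=60, draw]
  FD 11: (83,143.76) -> (88.5,153.286) [heading=60, draw]
  FD 8: (88.5,153.286) -> (92.5,160.215) [heading=60, draw]
  -- iteration 6/6 --
  FD 18: (92.5,160.215) -> (101.5,175.803) [heading=60, draw]
  FD 11: (101.5,175.803) -> (107,185.329) [heading=60, draw]
  FD 8: (107,185.329) -> (111,192.258) [heading=60, draw]
]
FD 18: (111,192.258) -> (120,207.846) [heading=60, draw]
Final: pos=(120,207.846), heading=60, 19 segment(s) drawn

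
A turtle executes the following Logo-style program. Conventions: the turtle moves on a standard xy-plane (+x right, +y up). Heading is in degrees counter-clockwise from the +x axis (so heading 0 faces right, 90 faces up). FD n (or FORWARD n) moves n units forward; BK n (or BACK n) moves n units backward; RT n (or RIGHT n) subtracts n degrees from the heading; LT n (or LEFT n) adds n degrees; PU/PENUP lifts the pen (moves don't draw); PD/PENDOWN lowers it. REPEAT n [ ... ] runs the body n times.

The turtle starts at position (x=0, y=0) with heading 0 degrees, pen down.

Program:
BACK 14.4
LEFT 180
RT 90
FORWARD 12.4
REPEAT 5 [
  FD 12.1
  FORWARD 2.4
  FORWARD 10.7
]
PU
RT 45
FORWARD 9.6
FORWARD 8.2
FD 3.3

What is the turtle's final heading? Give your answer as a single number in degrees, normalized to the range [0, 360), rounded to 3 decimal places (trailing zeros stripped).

Executing turtle program step by step:
Start: pos=(0,0), heading=0, pen down
BK 14.4: (0,0) -> (-14.4,0) [heading=0, draw]
LT 180: heading 0 -> 180
RT 90: heading 180 -> 90
FD 12.4: (-14.4,0) -> (-14.4,12.4) [heading=90, draw]
REPEAT 5 [
  -- iteration 1/5 --
  FD 12.1: (-14.4,12.4) -> (-14.4,24.5) [heading=90, draw]
  FD 2.4: (-14.4,24.5) -> (-14.4,26.9) [heading=90, draw]
  FD 10.7: (-14.4,26.9) -> (-14.4,37.6) [heading=90, draw]
  -- iteration 2/5 --
  FD 12.1: (-14.4,37.6) -> (-14.4,49.7) [heading=90, draw]
  FD 2.4: (-14.4,49.7) -> (-14.4,52.1) [heading=90, draw]
  FD 10.7: (-14.4,52.1) -> (-14.4,62.8) [heading=90, draw]
  -- iteration 3/5 --
  FD 12.1: (-14.4,62.8) -> (-14.4,74.9) [heading=90, draw]
  FD 2.4: (-14.4,74.9) -> (-14.4,77.3) [heading=90, draw]
  FD 10.7: (-14.4,77.3) -> (-14.4,88) [heading=90, draw]
  -- iteration 4/5 --
  FD 12.1: (-14.4,88) -> (-14.4,100.1) [heading=90, draw]
  FD 2.4: (-14.4,100.1) -> (-14.4,102.5) [heading=90, draw]
  FD 10.7: (-14.4,102.5) -> (-14.4,113.2) [heading=90, draw]
  -- iteration 5/5 --
  FD 12.1: (-14.4,113.2) -> (-14.4,125.3) [heading=90, draw]
  FD 2.4: (-14.4,125.3) -> (-14.4,127.7) [heading=90, draw]
  FD 10.7: (-14.4,127.7) -> (-14.4,138.4) [heading=90, draw]
]
PU: pen up
RT 45: heading 90 -> 45
FD 9.6: (-14.4,138.4) -> (-7.612,145.188) [heading=45, move]
FD 8.2: (-7.612,145.188) -> (-1.813,150.987) [heading=45, move]
FD 3.3: (-1.813,150.987) -> (0.52,153.32) [heading=45, move]
Final: pos=(0.52,153.32), heading=45, 17 segment(s) drawn

Answer: 45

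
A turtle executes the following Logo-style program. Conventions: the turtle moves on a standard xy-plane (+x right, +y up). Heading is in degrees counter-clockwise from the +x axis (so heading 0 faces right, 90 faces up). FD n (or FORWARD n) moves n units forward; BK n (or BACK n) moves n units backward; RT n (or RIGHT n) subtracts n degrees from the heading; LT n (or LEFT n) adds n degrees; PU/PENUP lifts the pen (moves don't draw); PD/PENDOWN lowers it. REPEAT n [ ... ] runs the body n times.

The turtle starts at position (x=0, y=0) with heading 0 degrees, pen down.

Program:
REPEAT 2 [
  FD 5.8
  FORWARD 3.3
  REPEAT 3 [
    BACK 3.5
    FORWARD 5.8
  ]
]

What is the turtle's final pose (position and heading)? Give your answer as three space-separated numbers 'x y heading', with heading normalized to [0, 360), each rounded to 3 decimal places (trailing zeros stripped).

Answer: 32 0 0

Derivation:
Executing turtle program step by step:
Start: pos=(0,0), heading=0, pen down
REPEAT 2 [
  -- iteration 1/2 --
  FD 5.8: (0,0) -> (5.8,0) [heading=0, draw]
  FD 3.3: (5.8,0) -> (9.1,0) [heading=0, draw]
  REPEAT 3 [
    -- iteration 1/3 --
    BK 3.5: (9.1,0) -> (5.6,0) [heading=0, draw]
    FD 5.8: (5.6,0) -> (11.4,0) [heading=0, draw]
    -- iteration 2/3 --
    BK 3.5: (11.4,0) -> (7.9,0) [heading=0, draw]
    FD 5.8: (7.9,0) -> (13.7,0) [heading=0, draw]
    -- iteration 3/3 --
    BK 3.5: (13.7,0) -> (10.2,0) [heading=0, draw]
    FD 5.8: (10.2,0) -> (16,0) [heading=0, draw]
  ]
  -- iteration 2/2 --
  FD 5.8: (16,0) -> (21.8,0) [heading=0, draw]
  FD 3.3: (21.8,0) -> (25.1,0) [heading=0, draw]
  REPEAT 3 [
    -- iteration 1/3 --
    BK 3.5: (25.1,0) -> (21.6,0) [heading=0, draw]
    FD 5.8: (21.6,0) -> (27.4,0) [heading=0, draw]
    -- iteration 2/3 --
    BK 3.5: (27.4,0) -> (23.9,0) [heading=0, draw]
    FD 5.8: (23.9,0) -> (29.7,0) [heading=0, draw]
    -- iteration 3/3 --
    BK 3.5: (29.7,0) -> (26.2,0) [heading=0, draw]
    FD 5.8: (26.2,0) -> (32,0) [heading=0, draw]
  ]
]
Final: pos=(32,0), heading=0, 16 segment(s) drawn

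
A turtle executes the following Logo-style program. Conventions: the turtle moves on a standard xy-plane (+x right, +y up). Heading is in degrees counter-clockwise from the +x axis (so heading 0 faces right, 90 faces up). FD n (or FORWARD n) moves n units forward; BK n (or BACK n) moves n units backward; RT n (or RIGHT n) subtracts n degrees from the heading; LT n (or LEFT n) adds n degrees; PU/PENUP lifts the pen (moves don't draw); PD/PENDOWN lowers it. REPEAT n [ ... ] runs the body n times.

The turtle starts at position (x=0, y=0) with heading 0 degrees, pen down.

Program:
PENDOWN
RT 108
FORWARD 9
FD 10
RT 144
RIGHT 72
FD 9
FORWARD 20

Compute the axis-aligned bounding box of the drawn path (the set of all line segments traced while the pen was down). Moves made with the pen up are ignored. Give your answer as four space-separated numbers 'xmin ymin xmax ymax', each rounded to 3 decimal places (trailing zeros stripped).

Executing turtle program step by step:
Start: pos=(0,0), heading=0, pen down
PD: pen down
RT 108: heading 0 -> 252
FD 9: (0,0) -> (-2.781,-8.56) [heading=252, draw]
FD 10: (-2.781,-8.56) -> (-5.871,-18.07) [heading=252, draw]
RT 144: heading 252 -> 108
RT 72: heading 108 -> 36
FD 9: (-5.871,-18.07) -> (1.41,-12.78) [heading=36, draw]
FD 20: (1.41,-12.78) -> (17.59,-1.024) [heading=36, draw]
Final: pos=(17.59,-1.024), heading=36, 4 segment(s) drawn

Segment endpoints: x in {-5.871, -2.781, 0, 1.41, 17.59}, y in {-18.07, -12.78, -8.56, -1.024, 0}
xmin=-5.871, ymin=-18.07, xmax=17.59, ymax=0

Answer: -5.871 -18.07 17.59 0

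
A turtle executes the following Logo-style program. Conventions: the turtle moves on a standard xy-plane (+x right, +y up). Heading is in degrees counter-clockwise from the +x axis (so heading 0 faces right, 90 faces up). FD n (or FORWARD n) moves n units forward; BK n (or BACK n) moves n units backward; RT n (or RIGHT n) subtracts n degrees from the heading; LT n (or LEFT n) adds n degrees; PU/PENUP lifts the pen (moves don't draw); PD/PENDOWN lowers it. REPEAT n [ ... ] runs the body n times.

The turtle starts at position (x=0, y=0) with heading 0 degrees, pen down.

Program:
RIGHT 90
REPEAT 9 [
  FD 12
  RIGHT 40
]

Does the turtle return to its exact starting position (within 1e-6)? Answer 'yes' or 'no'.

Executing turtle program step by step:
Start: pos=(0,0), heading=0, pen down
RT 90: heading 0 -> 270
REPEAT 9 [
  -- iteration 1/9 --
  FD 12: (0,0) -> (0,-12) [heading=270, draw]
  RT 40: heading 270 -> 230
  -- iteration 2/9 --
  FD 12: (0,-12) -> (-7.713,-21.193) [heading=230, draw]
  RT 40: heading 230 -> 190
  -- iteration 3/9 --
  FD 12: (-7.713,-21.193) -> (-19.531,-23.276) [heading=190, draw]
  RT 40: heading 190 -> 150
  -- iteration 4/9 --
  FD 12: (-19.531,-23.276) -> (-29.923,-17.276) [heading=150, draw]
  RT 40: heading 150 -> 110
  -- iteration 5/9 --
  FD 12: (-29.923,-17.276) -> (-34.028,-6) [heading=110, draw]
  RT 40: heading 110 -> 70
  -- iteration 6/9 --
  FD 12: (-34.028,-6) -> (-29.923,5.276) [heading=70, draw]
  RT 40: heading 70 -> 30
  -- iteration 7/9 --
  FD 12: (-29.923,5.276) -> (-19.531,11.276) [heading=30, draw]
  RT 40: heading 30 -> 350
  -- iteration 8/9 --
  FD 12: (-19.531,11.276) -> (-7.713,9.193) [heading=350, draw]
  RT 40: heading 350 -> 310
  -- iteration 9/9 --
  FD 12: (-7.713,9.193) -> (0,0) [heading=310, draw]
  RT 40: heading 310 -> 270
]
Final: pos=(0,0), heading=270, 9 segment(s) drawn

Start position: (0, 0)
Final position: (0, 0)
Distance = 0; < 1e-6 -> CLOSED

Answer: yes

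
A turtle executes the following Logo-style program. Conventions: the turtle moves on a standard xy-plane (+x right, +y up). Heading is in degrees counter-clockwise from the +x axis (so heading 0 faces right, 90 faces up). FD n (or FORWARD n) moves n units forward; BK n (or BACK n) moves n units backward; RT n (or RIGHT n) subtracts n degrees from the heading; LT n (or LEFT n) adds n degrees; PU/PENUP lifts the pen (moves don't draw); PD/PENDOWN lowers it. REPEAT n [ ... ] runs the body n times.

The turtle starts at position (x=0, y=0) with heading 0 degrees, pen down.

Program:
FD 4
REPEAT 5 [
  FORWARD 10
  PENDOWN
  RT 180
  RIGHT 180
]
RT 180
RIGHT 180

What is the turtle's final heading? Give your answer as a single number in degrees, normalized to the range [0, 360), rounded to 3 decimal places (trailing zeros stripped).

Executing turtle program step by step:
Start: pos=(0,0), heading=0, pen down
FD 4: (0,0) -> (4,0) [heading=0, draw]
REPEAT 5 [
  -- iteration 1/5 --
  FD 10: (4,0) -> (14,0) [heading=0, draw]
  PD: pen down
  RT 180: heading 0 -> 180
  RT 180: heading 180 -> 0
  -- iteration 2/5 --
  FD 10: (14,0) -> (24,0) [heading=0, draw]
  PD: pen down
  RT 180: heading 0 -> 180
  RT 180: heading 180 -> 0
  -- iteration 3/5 --
  FD 10: (24,0) -> (34,0) [heading=0, draw]
  PD: pen down
  RT 180: heading 0 -> 180
  RT 180: heading 180 -> 0
  -- iteration 4/5 --
  FD 10: (34,0) -> (44,0) [heading=0, draw]
  PD: pen down
  RT 180: heading 0 -> 180
  RT 180: heading 180 -> 0
  -- iteration 5/5 --
  FD 10: (44,0) -> (54,0) [heading=0, draw]
  PD: pen down
  RT 180: heading 0 -> 180
  RT 180: heading 180 -> 0
]
RT 180: heading 0 -> 180
RT 180: heading 180 -> 0
Final: pos=(54,0), heading=0, 6 segment(s) drawn

Answer: 0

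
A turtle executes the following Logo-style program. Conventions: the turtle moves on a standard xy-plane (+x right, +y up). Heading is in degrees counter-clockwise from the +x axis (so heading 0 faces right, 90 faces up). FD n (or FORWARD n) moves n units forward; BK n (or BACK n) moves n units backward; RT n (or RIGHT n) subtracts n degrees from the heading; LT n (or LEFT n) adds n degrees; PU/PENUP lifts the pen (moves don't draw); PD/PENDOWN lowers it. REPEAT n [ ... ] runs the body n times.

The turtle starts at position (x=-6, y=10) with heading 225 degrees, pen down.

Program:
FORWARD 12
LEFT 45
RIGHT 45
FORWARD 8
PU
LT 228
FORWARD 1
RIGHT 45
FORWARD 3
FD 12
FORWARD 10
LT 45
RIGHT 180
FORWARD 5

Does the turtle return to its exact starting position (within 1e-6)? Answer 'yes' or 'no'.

Answer: no

Derivation:
Executing turtle program step by step:
Start: pos=(-6,10), heading=225, pen down
FD 12: (-6,10) -> (-14.485,1.515) [heading=225, draw]
LT 45: heading 225 -> 270
RT 45: heading 270 -> 225
FD 8: (-14.485,1.515) -> (-20.142,-4.142) [heading=225, draw]
PU: pen up
LT 228: heading 225 -> 93
FD 1: (-20.142,-4.142) -> (-20.194,-3.144) [heading=93, move]
RT 45: heading 93 -> 48
FD 3: (-20.194,-3.144) -> (-18.187,-0.914) [heading=48, move]
FD 12: (-18.187,-0.914) -> (-10.158,8.004) [heading=48, move]
FD 10: (-10.158,8.004) -> (-3.466,15.435) [heading=48, move]
LT 45: heading 48 -> 93
RT 180: heading 93 -> 273
FD 5: (-3.466,15.435) -> (-3.205,10.442) [heading=273, move]
Final: pos=(-3.205,10.442), heading=273, 2 segment(s) drawn

Start position: (-6, 10)
Final position: (-3.205, 10.442)
Distance = 2.83; >= 1e-6 -> NOT closed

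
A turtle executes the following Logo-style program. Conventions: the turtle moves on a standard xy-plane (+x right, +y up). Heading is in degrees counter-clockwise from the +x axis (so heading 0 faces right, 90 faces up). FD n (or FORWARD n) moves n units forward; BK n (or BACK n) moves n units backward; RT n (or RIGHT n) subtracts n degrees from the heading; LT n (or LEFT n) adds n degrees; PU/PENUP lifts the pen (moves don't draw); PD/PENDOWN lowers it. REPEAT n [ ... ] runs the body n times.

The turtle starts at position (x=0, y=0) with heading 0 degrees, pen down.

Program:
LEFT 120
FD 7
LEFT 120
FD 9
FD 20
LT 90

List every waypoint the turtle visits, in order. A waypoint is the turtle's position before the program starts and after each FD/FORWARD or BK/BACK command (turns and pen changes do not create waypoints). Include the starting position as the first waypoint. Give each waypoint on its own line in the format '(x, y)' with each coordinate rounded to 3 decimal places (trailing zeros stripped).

Answer: (0, 0)
(-3.5, 6.062)
(-8, -1.732)
(-18, -19.053)

Derivation:
Executing turtle program step by step:
Start: pos=(0,0), heading=0, pen down
LT 120: heading 0 -> 120
FD 7: (0,0) -> (-3.5,6.062) [heading=120, draw]
LT 120: heading 120 -> 240
FD 9: (-3.5,6.062) -> (-8,-1.732) [heading=240, draw]
FD 20: (-8,-1.732) -> (-18,-19.053) [heading=240, draw]
LT 90: heading 240 -> 330
Final: pos=(-18,-19.053), heading=330, 3 segment(s) drawn
Waypoints (4 total):
(0, 0)
(-3.5, 6.062)
(-8, -1.732)
(-18, -19.053)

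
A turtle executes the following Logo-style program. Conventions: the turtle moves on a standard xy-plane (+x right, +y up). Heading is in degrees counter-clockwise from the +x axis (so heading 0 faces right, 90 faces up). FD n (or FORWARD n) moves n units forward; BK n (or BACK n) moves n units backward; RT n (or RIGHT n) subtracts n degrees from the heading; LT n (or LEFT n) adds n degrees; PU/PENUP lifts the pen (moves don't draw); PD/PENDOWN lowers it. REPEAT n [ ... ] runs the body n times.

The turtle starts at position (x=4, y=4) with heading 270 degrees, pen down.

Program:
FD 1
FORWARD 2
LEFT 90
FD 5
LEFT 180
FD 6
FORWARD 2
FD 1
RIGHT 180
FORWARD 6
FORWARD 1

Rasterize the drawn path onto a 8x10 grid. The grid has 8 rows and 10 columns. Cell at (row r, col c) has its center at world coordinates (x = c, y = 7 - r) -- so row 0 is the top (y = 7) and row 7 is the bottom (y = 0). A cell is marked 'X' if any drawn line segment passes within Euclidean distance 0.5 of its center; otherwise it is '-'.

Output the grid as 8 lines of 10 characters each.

Segment 0: (4,4) -> (4,3)
Segment 1: (4,3) -> (4,1)
Segment 2: (4,1) -> (9,1)
Segment 3: (9,1) -> (3,1)
Segment 4: (3,1) -> (1,1)
Segment 5: (1,1) -> (0,1)
Segment 6: (0,1) -> (6,1)
Segment 7: (6,1) -> (7,1)

Answer: ----------
----------
----------
----X-----
----X-----
----X-----
XXXXXXXXXX
----------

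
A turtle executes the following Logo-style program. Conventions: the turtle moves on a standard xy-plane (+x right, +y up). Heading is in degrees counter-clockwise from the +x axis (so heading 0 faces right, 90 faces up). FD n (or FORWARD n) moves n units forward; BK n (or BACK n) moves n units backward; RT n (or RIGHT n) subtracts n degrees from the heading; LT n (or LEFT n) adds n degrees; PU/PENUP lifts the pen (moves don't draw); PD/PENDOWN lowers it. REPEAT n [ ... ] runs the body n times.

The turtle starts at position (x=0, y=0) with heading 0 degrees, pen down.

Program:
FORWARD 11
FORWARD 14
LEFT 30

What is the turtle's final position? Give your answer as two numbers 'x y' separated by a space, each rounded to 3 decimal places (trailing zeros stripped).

Answer: 25 0

Derivation:
Executing turtle program step by step:
Start: pos=(0,0), heading=0, pen down
FD 11: (0,0) -> (11,0) [heading=0, draw]
FD 14: (11,0) -> (25,0) [heading=0, draw]
LT 30: heading 0 -> 30
Final: pos=(25,0), heading=30, 2 segment(s) drawn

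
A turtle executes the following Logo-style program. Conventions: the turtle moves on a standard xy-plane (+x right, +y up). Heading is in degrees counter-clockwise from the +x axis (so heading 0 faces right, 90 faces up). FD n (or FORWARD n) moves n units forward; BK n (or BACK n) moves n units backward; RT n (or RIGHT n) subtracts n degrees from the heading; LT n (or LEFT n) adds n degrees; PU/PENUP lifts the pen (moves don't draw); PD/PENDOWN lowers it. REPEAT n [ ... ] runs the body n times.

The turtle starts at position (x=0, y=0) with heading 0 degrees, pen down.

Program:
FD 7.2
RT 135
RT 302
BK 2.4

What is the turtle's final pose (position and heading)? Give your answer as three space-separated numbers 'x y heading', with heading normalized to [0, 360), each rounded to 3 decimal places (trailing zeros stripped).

Executing turtle program step by step:
Start: pos=(0,0), heading=0, pen down
FD 7.2: (0,0) -> (7.2,0) [heading=0, draw]
RT 135: heading 0 -> 225
RT 302: heading 225 -> 283
BK 2.4: (7.2,0) -> (6.66,2.338) [heading=283, draw]
Final: pos=(6.66,2.338), heading=283, 2 segment(s) drawn

Answer: 6.66 2.338 283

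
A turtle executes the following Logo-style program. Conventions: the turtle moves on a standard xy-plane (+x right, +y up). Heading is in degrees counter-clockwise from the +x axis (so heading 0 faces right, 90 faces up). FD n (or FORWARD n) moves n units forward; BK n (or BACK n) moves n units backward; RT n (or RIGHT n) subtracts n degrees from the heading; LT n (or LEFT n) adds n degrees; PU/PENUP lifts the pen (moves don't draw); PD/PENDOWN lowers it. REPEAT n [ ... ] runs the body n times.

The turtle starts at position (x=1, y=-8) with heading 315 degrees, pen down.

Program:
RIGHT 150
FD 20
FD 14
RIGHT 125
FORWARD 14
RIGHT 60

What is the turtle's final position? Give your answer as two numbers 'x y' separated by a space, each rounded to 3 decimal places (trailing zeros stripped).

Answer: -21.117 9.799

Derivation:
Executing turtle program step by step:
Start: pos=(1,-8), heading=315, pen down
RT 150: heading 315 -> 165
FD 20: (1,-8) -> (-18.319,-2.824) [heading=165, draw]
FD 14: (-18.319,-2.824) -> (-31.841,0.8) [heading=165, draw]
RT 125: heading 165 -> 40
FD 14: (-31.841,0.8) -> (-21.117,9.799) [heading=40, draw]
RT 60: heading 40 -> 340
Final: pos=(-21.117,9.799), heading=340, 3 segment(s) drawn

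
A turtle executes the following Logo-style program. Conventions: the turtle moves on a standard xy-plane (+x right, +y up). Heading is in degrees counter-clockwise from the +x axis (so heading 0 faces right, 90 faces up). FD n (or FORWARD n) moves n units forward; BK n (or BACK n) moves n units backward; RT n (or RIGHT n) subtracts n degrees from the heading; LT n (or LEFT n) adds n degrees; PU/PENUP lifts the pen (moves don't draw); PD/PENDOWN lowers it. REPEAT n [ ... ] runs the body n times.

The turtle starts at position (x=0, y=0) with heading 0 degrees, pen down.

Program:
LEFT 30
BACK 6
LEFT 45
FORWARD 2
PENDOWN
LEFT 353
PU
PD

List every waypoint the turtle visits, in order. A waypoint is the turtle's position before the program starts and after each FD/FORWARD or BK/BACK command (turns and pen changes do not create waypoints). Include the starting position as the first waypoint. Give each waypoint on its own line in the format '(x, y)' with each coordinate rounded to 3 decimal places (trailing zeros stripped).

Executing turtle program step by step:
Start: pos=(0,0), heading=0, pen down
LT 30: heading 0 -> 30
BK 6: (0,0) -> (-5.196,-3) [heading=30, draw]
LT 45: heading 30 -> 75
FD 2: (-5.196,-3) -> (-4.679,-1.068) [heading=75, draw]
PD: pen down
LT 353: heading 75 -> 68
PU: pen up
PD: pen down
Final: pos=(-4.679,-1.068), heading=68, 2 segment(s) drawn
Waypoints (3 total):
(0, 0)
(-5.196, -3)
(-4.679, -1.068)

Answer: (0, 0)
(-5.196, -3)
(-4.679, -1.068)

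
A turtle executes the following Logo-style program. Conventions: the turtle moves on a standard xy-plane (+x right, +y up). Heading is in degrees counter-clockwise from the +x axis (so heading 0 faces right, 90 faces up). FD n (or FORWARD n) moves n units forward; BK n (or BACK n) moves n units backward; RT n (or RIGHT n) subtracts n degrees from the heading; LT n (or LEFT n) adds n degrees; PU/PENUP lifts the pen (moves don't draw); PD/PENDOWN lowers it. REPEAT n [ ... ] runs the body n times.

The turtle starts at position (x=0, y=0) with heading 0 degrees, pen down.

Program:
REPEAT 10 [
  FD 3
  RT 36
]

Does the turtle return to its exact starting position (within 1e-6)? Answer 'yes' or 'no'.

Answer: yes

Derivation:
Executing turtle program step by step:
Start: pos=(0,0), heading=0, pen down
REPEAT 10 [
  -- iteration 1/10 --
  FD 3: (0,0) -> (3,0) [heading=0, draw]
  RT 36: heading 0 -> 324
  -- iteration 2/10 --
  FD 3: (3,0) -> (5.427,-1.763) [heading=324, draw]
  RT 36: heading 324 -> 288
  -- iteration 3/10 --
  FD 3: (5.427,-1.763) -> (6.354,-4.617) [heading=288, draw]
  RT 36: heading 288 -> 252
  -- iteration 4/10 --
  FD 3: (6.354,-4.617) -> (5.427,-7.47) [heading=252, draw]
  RT 36: heading 252 -> 216
  -- iteration 5/10 --
  FD 3: (5.427,-7.47) -> (3,-9.233) [heading=216, draw]
  RT 36: heading 216 -> 180
  -- iteration 6/10 --
  FD 3: (3,-9.233) -> (0,-9.233) [heading=180, draw]
  RT 36: heading 180 -> 144
  -- iteration 7/10 --
  FD 3: (0,-9.233) -> (-2.427,-7.47) [heading=144, draw]
  RT 36: heading 144 -> 108
  -- iteration 8/10 --
  FD 3: (-2.427,-7.47) -> (-3.354,-4.617) [heading=108, draw]
  RT 36: heading 108 -> 72
  -- iteration 9/10 --
  FD 3: (-3.354,-4.617) -> (-2.427,-1.763) [heading=72, draw]
  RT 36: heading 72 -> 36
  -- iteration 10/10 --
  FD 3: (-2.427,-1.763) -> (0,0) [heading=36, draw]
  RT 36: heading 36 -> 0
]
Final: pos=(0,0), heading=0, 10 segment(s) drawn

Start position: (0, 0)
Final position: (0, 0)
Distance = 0; < 1e-6 -> CLOSED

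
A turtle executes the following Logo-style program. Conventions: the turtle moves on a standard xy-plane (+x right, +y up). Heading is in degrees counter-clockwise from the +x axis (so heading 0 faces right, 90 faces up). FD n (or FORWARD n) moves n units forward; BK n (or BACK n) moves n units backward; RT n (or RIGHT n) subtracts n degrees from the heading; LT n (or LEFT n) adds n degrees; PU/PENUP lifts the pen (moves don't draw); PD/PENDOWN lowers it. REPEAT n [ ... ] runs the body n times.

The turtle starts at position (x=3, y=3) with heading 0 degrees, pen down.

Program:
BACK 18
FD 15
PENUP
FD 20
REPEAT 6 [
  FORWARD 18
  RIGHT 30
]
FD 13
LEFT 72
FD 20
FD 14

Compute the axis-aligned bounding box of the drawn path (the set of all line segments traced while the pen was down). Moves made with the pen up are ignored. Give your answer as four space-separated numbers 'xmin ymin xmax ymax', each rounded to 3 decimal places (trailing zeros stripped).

Executing turtle program step by step:
Start: pos=(3,3), heading=0, pen down
BK 18: (3,3) -> (-15,3) [heading=0, draw]
FD 15: (-15,3) -> (0,3) [heading=0, draw]
PU: pen up
FD 20: (0,3) -> (20,3) [heading=0, move]
REPEAT 6 [
  -- iteration 1/6 --
  FD 18: (20,3) -> (38,3) [heading=0, move]
  RT 30: heading 0 -> 330
  -- iteration 2/6 --
  FD 18: (38,3) -> (53.588,-6) [heading=330, move]
  RT 30: heading 330 -> 300
  -- iteration 3/6 --
  FD 18: (53.588,-6) -> (62.588,-21.588) [heading=300, move]
  RT 30: heading 300 -> 270
  -- iteration 4/6 --
  FD 18: (62.588,-21.588) -> (62.588,-39.588) [heading=270, move]
  RT 30: heading 270 -> 240
  -- iteration 5/6 --
  FD 18: (62.588,-39.588) -> (53.588,-55.177) [heading=240, move]
  RT 30: heading 240 -> 210
  -- iteration 6/6 --
  FD 18: (53.588,-55.177) -> (38,-64.177) [heading=210, move]
  RT 30: heading 210 -> 180
]
FD 13: (38,-64.177) -> (25,-64.177) [heading=180, move]
LT 72: heading 180 -> 252
FD 20: (25,-64.177) -> (18.82,-83.198) [heading=252, move]
FD 14: (18.82,-83.198) -> (14.493,-96.513) [heading=252, move]
Final: pos=(14.493,-96.513), heading=252, 2 segment(s) drawn

Segment endpoints: x in {-15, 0, 3}, y in {3}
xmin=-15, ymin=3, xmax=3, ymax=3

Answer: -15 3 3 3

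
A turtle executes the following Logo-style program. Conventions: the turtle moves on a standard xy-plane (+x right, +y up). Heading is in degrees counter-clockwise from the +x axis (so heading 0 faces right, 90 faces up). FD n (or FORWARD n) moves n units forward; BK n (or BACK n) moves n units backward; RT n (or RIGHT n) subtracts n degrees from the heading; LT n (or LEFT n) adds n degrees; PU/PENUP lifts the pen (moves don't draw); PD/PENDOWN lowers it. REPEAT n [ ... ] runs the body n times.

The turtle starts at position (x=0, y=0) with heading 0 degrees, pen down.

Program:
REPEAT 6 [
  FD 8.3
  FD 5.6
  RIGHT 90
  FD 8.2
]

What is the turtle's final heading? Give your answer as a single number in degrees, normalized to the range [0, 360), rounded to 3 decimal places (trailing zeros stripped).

Executing turtle program step by step:
Start: pos=(0,0), heading=0, pen down
REPEAT 6 [
  -- iteration 1/6 --
  FD 8.3: (0,0) -> (8.3,0) [heading=0, draw]
  FD 5.6: (8.3,0) -> (13.9,0) [heading=0, draw]
  RT 90: heading 0 -> 270
  FD 8.2: (13.9,0) -> (13.9,-8.2) [heading=270, draw]
  -- iteration 2/6 --
  FD 8.3: (13.9,-8.2) -> (13.9,-16.5) [heading=270, draw]
  FD 5.6: (13.9,-16.5) -> (13.9,-22.1) [heading=270, draw]
  RT 90: heading 270 -> 180
  FD 8.2: (13.9,-22.1) -> (5.7,-22.1) [heading=180, draw]
  -- iteration 3/6 --
  FD 8.3: (5.7,-22.1) -> (-2.6,-22.1) [heading=180, draw]
  FD 5.6: (-2.6,-22.1) -> (-8.2,-22.1) [heading=180, draw]
  RT 90: heading 180 -> 90
  FD 8.2: (-8.2,-22.1) -> (-8.2,-13.9) [heading=90, draw]
  -- iteration 4/6 --
  FD 8.3: (-8.2,-13.9) -> (-8.2,-5.6) [heading=90, draw]
  FD 5.6: (-8.2,-5.6) -> (-8.2,0) [heading=90, draw]
  RT 90: heading 90 -> 0
  FD 8.2: (-8.2,0) -> (0,0) [heading=0, draw]
  -- iteration 5/6 --
  FD 8.3: (0,0) -> (8.3,0) [heading=0, draw]
  FD 5.6: (8.3,0) -> (13.9,0) [heading=0, draw]
  RT 90: heading 0 -> 270
  FD 8.2: (13.9,0) -> (13.9,-8.2) [heading=270, draw]
  -- iteration 6/6 --
  FD 8.3: (13.9,-8.2) -> (13.9,-16.5) [heading=270, draw]
  FD 5.6: (13.9,-16.5) -> (13.9,-22.1) [heading=270, draw]
  RT 90: heading 270 -> 180
  FD 8.2: (13.9,-22.1) -> (5.7,-22.1) [heading=180, draw]
]
Final: pos=(5.7,-22.1), heading=180, 18 segment(s) drawn

Answer: 180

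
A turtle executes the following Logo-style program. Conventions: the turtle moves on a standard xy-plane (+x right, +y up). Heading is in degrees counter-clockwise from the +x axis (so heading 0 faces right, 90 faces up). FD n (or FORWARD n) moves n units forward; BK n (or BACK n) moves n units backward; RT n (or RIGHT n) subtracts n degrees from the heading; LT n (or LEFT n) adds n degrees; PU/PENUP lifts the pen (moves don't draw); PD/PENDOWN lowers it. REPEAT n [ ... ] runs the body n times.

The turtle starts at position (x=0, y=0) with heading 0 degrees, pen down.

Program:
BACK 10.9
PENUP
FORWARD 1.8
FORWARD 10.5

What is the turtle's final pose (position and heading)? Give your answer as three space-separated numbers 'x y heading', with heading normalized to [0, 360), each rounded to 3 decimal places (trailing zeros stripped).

Executing turtle program step by step:
Start: pos=(0,0), heading=0, pen down
BK 10.9: (0,0) -> (-10.9,0) [heading=0, draw]
PU: pen up
FD 1.8: (-10.9,0) -> (-9.1,0) [heading=0, move]
FD 10.5: (-9.1,0) -> (1.4,0) [heading=0, move]
Final: pos=(1.4,0), heading=0, 1 segment(s) drawn

Answer: 1.4 0 0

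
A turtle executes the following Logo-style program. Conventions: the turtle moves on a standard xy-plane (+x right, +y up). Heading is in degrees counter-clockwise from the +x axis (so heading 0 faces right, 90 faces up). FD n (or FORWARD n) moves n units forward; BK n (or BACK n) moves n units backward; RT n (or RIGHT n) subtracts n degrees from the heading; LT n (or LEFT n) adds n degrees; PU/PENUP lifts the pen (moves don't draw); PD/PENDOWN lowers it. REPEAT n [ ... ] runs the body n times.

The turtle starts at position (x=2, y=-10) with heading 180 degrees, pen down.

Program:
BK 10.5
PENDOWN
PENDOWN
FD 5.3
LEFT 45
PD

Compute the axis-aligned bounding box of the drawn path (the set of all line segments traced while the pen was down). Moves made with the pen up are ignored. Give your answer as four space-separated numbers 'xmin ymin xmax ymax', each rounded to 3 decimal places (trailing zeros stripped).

Answer: 2 -10 12.5 -10

Derivation:
Executing turtle program step by step:
Start: pos=(2,-10), heading=180, pen down
BK 10.5: (2,-10) -> (12.5,-10) [heading=180, draw]
PD: pen down
PD: pen down
FD 5.3: (12.5,-10) -> (7.2,-10) [heading=180, draw]
LT 45: heading 180 -> 225
PD: pen down
Final: pos=(7.2,-10), heading=225, 2 segment(s) drawn

Segment endpoints: x in {2, 7.2, 12.5}, y in {-10, -10}
xmin=2, ymin=-10, xmax=12.5, ymax=-10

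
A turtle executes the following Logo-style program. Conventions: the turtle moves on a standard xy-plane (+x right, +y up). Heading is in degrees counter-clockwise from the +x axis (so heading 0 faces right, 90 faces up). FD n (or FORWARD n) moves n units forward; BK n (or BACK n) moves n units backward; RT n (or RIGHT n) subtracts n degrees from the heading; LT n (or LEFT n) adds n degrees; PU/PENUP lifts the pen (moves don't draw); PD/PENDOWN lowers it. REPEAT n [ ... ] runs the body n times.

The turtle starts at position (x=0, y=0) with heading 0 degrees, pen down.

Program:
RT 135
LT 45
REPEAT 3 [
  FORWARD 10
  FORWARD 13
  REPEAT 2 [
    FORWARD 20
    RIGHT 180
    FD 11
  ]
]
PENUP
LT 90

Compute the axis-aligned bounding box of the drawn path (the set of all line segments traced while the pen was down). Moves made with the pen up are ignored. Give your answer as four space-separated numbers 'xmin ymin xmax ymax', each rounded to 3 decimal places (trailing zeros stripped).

Answer: 0 -89 0 0

Derivation:
Executing turtle program step by step:
Start: pos=(0,0), heading=0, pen down
RT 135: heading 0 -> 225
LT 45: heading 225 -> 270
REPEAT 3 [
  -- iteration 1/3 --
  FD 10: (0,0) -> (0,-10) [heading=270, draw]
  FD 13: (0,-10) -> (0,-23) [heading=270, draw]
  REPEAT 2 [
    -- iteration 1/2 --
    FD 20: (0,-23) -> (0,-43) [heading=270, draw]
    RT 180: heading 270 -> 90
    FD 11: (0,-43) -> (0,-32) [heading=90, draw]
    -- iteration 2/2 --
    FD 20: (0,-32) -> (0,-12) [heading=90, draw]
    RT 180: heading 90 -> 270
    FD 11: (0,-12) -> (0,-23) [heading=270, draw]
  ]
  -- iteration 2/3 --
  FD 10: (0,-23) -> (0,-33) [heading=270, draw]
  FD 13: (0,-33) -> (0,-46) [heading=270, draw]
  REPEAT 2 [
    -- iteration 1/2 --
    FD 20: (0,-46) -> (0,-66) [heading=270, draw]
    RT 180: heading 270 -> 90
    FD 11: (0,-66) -> (0,-55) [heading=90, draw]
    -- iteration 2/2 --
    FD 20: (0,-55) -> (0,-35) [heading=90, draw]
    RT 180: heading 90 -> 270
    FD 11: (0,-35) -> (0,-46) [heading=270, draw]
  ]
  -- iteration 3/3 --
  FD 10: (0,-46) -> (0,-56) [heading=270, draw]
  FD 13: (0,-56) -> (0,-69) [heading=270, draw]
  REPEAT 2 [
    -- iteration 1/2 --
    FD 20: (0,-69) -> (0,-89) [heading=270, draw]
    RT 180: heading 270 -> 90
    FD 11: (0,-89) -> (0,-78) [heading=90, draw]
    -- iteration 2/2 --
    FD 20: (0,-78) -> (0,-58) [heading=90, draw]
    RT 180: heading 90 -> 270
    FD 11: (0,-58) -> (0,-69) [heading=270, draw]
  ]
]
PU: pen up
LT 90: heading 270 -> 0
Final: pos=(0,-69), heading=0, 18 segment(s) drawn

Segment endpoints: x in {0, 0, 0, 0, 0, 0, 0, 0, 0, 0, 0, 0, 0, 0, 0, 0, 0, 0, 0}, y in {-89, -78, -69, -66, -58, -56, -55, -46, -43, -35, -33, -32, -23, -12, -10, 0}
xmin=0, ymin=-89, xmax=0, ymax=0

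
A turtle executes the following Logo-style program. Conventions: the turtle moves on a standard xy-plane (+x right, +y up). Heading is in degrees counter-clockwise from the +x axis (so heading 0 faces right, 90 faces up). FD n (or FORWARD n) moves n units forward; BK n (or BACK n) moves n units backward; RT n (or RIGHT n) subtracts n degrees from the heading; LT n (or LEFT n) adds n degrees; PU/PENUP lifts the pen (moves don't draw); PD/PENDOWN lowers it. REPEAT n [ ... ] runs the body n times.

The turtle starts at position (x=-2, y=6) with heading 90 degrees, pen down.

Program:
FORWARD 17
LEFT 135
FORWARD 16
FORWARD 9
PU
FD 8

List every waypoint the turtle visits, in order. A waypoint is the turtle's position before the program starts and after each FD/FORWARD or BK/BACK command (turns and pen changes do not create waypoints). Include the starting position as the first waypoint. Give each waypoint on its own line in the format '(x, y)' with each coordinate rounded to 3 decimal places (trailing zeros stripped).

Executing turtle program step by step:
Start: pos=(-2,6), heading=90, pen down
FD 17: (-2,6) -> (-2,23) [heading=90, draw]
LT 135: heading 90 -> 225
FD 16: (-2,23) -> (-13.314,11.686) [heading=225, draw]
FD 9: (-13.314,11.686) -> (-19.678,5.322) [heading=225, draw]
PU: pen up
FD 8: (-19.678,5.322) -> (-25.335,-0.335) [heading=225, move]
Final: pos=(-25.335,-0.335), heading=225, 3 segment(s) drawn
Waypoints (5 total):
(-2, 6)
(-2, 23)
(-13.314, 11.686)
(-19.678, 5.322)
(-25.335, -0.335)

Answer: (-2, 6)
(-2, 23)
(-13.314, 11.686)
(-19.678, 5.322)
(-25.335, -0.335)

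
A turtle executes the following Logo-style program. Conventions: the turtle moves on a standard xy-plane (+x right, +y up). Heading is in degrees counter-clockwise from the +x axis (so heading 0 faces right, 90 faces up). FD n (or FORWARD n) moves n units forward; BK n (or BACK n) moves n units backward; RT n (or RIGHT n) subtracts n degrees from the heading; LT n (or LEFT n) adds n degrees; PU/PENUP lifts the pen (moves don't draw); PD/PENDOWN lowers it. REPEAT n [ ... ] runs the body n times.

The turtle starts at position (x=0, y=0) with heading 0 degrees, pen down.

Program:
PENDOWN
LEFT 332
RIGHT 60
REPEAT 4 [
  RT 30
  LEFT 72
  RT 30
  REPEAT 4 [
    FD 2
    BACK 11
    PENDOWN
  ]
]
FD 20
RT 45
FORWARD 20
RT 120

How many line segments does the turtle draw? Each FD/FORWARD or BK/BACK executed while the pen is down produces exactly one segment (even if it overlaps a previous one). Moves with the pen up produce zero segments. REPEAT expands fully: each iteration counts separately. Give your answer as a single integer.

Answer: 34

Derivation:
Executing turtle program step by step:
Start: pos=(0,0), heading=0, pen down
PD: pen down
LT 332: heading 0 -> 332
RT 60: heading 332 -> 272
REPEAT 4 [
  -- iteration 1/4 --
  RT 30: heading 272 -> 242
  LT 72: heading 242 -> 314
  RT 30: heading 314 -> 284
  REPEAT 4 [
    -- iteration 1/4 --
    FD 2: (0,0) -> (0.484,-1.941) [heading=284, draw]
    BK 11: (0.484,-1.941) -> (-2.177,8.733) [heading=284, draw]
    PD: pen down
    -- iteration 2/4 --
    FD 2: (-2.177,8.733) -> (-1.693,6.792) [heading=284, draw]
    BK 11: (-1.693,6.792) -> (-4.355,17.465) [heading=284, draw]
    PD: pen down
    -- iteration 3/4 --
    FD 2: (-4.355,17.465) -> (-3.871,15.525) [heading=284, draw]
    BK 11: (-3.871,15.525) -> (-6.532,26.198) [heading=284, draw]
    PD: pen down
    -- iteration 4/4 --
    FD 2: (-6.532,26.198) -> (-6.048,24.257) [heading=284, draw]
    BK 11: (-6.048,24.257) -> (-8.709,34.931) [heading=284, draw]
    PD: pen down
  ]
  -- iteration 2/4 --
  RT 30: heading 284 -> 254
  LT 72: heading 254 -> 326
  RT 30: heading 326 -> 296
  REPEAT 4 [
    -- iteration 1/4 --
    FD 2: (-8.709,34.931) -> (-7.832,33.133) [heading=296, draw]
    BK 11: (-7.832,33.133) -> (-12.655,43.02) [heading=296, draw]
    PD: pen down
    -- iteration 2/4 --
    FD 2: (-12.655,43.02) -> (-11.778,41.222) [heading=296, draw]
    BK 11: (-11.778,41.222) -> (-16.6,51.109) [heading=296, draw]
    PD: pen down
    -- iteration 3/4 --
    FD 2: (-16.6,51.109) -> (-15.723,49.311) [heading=296, draw]
    BK 11: (-15.723,49.311) -> (-20.545,59.198) [heading=296, draw]
    PD: pen down
    -- iteration 4/4 --
    FD 2: (-20.545,59.198) -> (-19.668,57.4) [heading=296, draw]
    BK 11: (-19.668,57.4) -> (-24.491,67.287) [heading=296, draw]
    PD: pen down
  ]
  -- iteration 3/4 --
  RT 30: heading 296 -> 266
  LT 72: heading 266 -> 338
  RT 30: heading 338 -> 308
  REPEAT 4 [
    -- iteration 1/4 --
    FD 2: (-24.491,67.287) -> (-23.259,65.711) [heading=308, draw]
    BK 11: (-23.259,65.711) -> (-30.032,74.379) [heading=308, draw]
    PD: pen down
    -- iteration 2/4 --
    FD 2: (-30.032,74.379) -> (-28.8,72.803) [heading=308, draw]
    BK 11: (-28.8,72.803) -> (-35.572,81.471) [heading=308, draw]
    PD: pen down
    -- iteration 3/4 --
    FD 2: (-35.572,81.471) -> (-34.341,79.895) [heading=308, draw]
    BK 11: (-34.341,79.895) -> (-41.113,88.564) [heading=308, draw]
    PD: pen down
    -- iteration 4/4 --
    FD 2: (-41.113,88.564) -> (-39.882,86.988) [heading=308, draw]
    BK 11: (-39.882,86.988) -> (-46.654,95.656) [heading=308, draw]
    PD: pen down
  ]
  -- iteration 4/4 --
  RT 30: heading 308 -> 278
  LT 72: heading 278 -> 350
  RT 30: heading 350 -> 320
  REPEAT 4 [
    -- iteration 1/4 --
    FD 2: (-46.654,95.656) -> (-45.122,94.37) [heading=320, draw]
    BK 11: (-45.122,94.37) -> (-53.549,101.441) [heading=320, draw]
    PD: pen down
    -- iteration 2/4 --
    FD 2: (-53.549,101.441) -> (-52.017,100.155) [heading=320, draw]
    BK 11: (-52.017,100.155) -> (-60.443,107.226) [heading=320, draw]
    PD: pen down
    -- iteration 3/4 --
    FD 2: (-60.443,107.226) -> (-58.911,105.94) [heading=320, draw]
    BK 11: (-58.911,105.94) -> (-67.338,113.011) [heading=320, draw]
    PD: pen down
    -- iteration 4/4 --
    FD 2: (-67.338,113.011) -> (-65.805,111.725) [heading=320, draw]
    BK 11: (-65.805,111.725) -> (-74.232,118.796) [heading=320, draw]
    PD: pen down
  ]
]
FD 20: (-74.232,118.796) -> (-58.911,105.94) [heading=320, draw]
RT 45: heading 320 -> 275
FD 20: (-58.911,105.94) -> (-57.168,86.016) [heading=275, draw]
RT 120: heading 275 -> 155
Final: pos=(-57.168,86.016), heading=155, 34 segment(s) drawn
Segments drawn: 34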